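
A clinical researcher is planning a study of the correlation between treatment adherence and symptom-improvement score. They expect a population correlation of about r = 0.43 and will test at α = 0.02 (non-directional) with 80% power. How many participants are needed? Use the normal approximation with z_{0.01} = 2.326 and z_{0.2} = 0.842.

Fisher's z: C = ½·ln((1+r)/(1−r)) = ½·ln(2.5088) = 0.4599.
n = ((z_{α/2} + z_β)/C)² + 3.
(2.326 + 0.842) / 0.4599 = 3.168 / 0.4599 = 6.888.
n = 6.888² + 3 = 47.45 + 3 = 50.5.
Round up.

n = 51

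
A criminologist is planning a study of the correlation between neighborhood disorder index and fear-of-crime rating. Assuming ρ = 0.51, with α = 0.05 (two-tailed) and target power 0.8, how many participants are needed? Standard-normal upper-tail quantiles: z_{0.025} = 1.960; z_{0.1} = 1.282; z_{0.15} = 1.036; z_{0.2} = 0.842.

n = 28

Fisher's z: C = ½·ln((1+r)/(1−r)) = ½·ln(3.0816) = 0.5627.
n = ((z_{α/2} + z_β)/C)² + 3.
(1.960 + 0.842) / 0.5627 = 2.802 / 0.5627 = 4.980.
n = 4.980² + 3 = 24.80 + 3 = 27.8.
Round up.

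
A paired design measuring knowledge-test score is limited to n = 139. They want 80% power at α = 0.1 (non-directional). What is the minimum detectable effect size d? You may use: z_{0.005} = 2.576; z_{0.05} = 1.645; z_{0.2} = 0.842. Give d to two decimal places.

d_min ≈ 0.21

For a single sample (or paired design) of n = 139: d_min = (z_{α/2} + z_β)/√n.
z-sum = 1.645 + 0.842 = 2.487.
d_min = 2.487 / √139 = 2.487 / 11.790 = 0.211.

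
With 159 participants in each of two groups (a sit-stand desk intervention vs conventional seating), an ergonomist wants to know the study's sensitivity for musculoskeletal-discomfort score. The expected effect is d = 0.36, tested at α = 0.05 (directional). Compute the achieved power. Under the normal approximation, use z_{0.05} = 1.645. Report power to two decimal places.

For two equal groups, power = Φ(d·√(n/2) − z_{α}).
d·√(n/2) = 0.36 × √(159/2) = 0.36 × 8.916 = 3.210.
z_β = 3.210 − 1.645 = 1.565.
Power = Φ(1.565) = 0.941.

power ≈ 0.94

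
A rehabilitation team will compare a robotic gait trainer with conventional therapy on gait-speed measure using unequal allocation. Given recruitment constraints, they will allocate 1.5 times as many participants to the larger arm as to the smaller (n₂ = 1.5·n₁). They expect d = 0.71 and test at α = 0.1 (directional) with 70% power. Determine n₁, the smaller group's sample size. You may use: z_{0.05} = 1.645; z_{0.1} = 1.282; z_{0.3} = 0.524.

With allocation ratio k = n₂/n₁ = 1.5, Var(x̄₁−x̄₂) = σ²(1/n₁ + 1/(k·n₁)) = σ²·(k+1)/(k·n₁).
So n₁ = (1 + 1/k)·((z_{α} + z_β)/d)² = 1.667 × (1.806/0.71)².
n₁ = 1.667 × 6.47 = 10.8.
Round up: n₁ = 11, giving n₂ = ⌈1.5 × 11⌉ = ⌈16.5⌉ = 17.

n₁ = 11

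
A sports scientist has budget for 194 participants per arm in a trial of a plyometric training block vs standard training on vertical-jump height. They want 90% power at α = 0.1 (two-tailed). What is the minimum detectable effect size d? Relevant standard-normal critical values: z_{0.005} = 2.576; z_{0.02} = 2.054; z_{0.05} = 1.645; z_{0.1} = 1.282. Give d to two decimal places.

d_min ≈ 0.30

For two independent groups of n = 194 each: d_min = (z_{α/2} + z_β)·√(2/n).
z-sum = 1.645 + 1.282 = 2.927.
d_min = 2.927 × √(2/194) = 2.927 × 0.1015 = 0.297.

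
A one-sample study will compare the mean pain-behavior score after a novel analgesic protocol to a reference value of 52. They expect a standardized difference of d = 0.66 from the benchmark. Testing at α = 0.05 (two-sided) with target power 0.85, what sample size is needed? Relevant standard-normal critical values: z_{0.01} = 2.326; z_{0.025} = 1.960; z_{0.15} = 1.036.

For a one-sample test: n = ((z_{α/2} + z_β) / d)².
z_{α/2} + z_β = 1.960 + 1.036 = 2.996.
n = (2.996 / 0.66)² = 4.539² = 20.61.
Round up.

n = 21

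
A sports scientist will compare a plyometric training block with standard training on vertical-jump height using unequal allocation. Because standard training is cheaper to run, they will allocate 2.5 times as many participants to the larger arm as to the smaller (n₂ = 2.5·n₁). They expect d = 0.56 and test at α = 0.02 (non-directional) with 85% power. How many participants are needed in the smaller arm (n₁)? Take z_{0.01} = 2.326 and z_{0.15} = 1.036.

n₁ = 51

With allocation ratio k = n₂/n₁ = 2.5, Var(x̄₁−x̄₂) = σ²(1/n₁ + 1/(k·n₁)) = σ²·(k+1)/(k·n₁).
So n₁ = (1 + 1/k)·((z_{α/2} + z_β)/d)² = 1.400 × (3.362/0.56)².
n₁ = 1.400 × 36.04 = 50.5.
Round up: n₁ = 51, giving n₂ = ⌈2.5 × 51⌉ = ⌈127.5⌉ = 128.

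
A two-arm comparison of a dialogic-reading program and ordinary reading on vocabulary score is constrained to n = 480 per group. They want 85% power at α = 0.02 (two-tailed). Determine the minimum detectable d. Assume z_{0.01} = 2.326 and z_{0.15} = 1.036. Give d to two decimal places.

d_min ≈ 0.22

For two independent groups of n = 480 each: d_min = (z_{α/2} + z_β)·√(2/n).
z-sum = 2.326 + 1.036 = 3.362.
d_min = 3.362 × √(2/480) = 3.362 × 0.0645 = 0.217.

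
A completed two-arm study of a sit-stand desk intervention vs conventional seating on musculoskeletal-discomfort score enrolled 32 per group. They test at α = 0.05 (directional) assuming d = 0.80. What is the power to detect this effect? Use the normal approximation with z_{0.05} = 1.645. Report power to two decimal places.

power ≈ 0.94

For two equal groups, power = Φ(d·√(n/2) − z_{α}).
d·√(n/2) = 0.80 × √(32/2) = 0.80 × 4.000 = 3.200.
z_β = 3.200 − 1.645 = 1.555.
Power = Φ(1.555) = 0.940.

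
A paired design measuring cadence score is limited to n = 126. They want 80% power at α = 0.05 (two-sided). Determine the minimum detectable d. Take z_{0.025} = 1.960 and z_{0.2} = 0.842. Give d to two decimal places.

d_min ≈ 0.25

For a single sample (or paired design) of n = 126: d_min = (z_{α/2} + z_β)/√n.
z-sum = 1.960 + 0.842 = 2.802.
d_min = 2.802 / √126 = 2.802 / 11.225 = 0.250.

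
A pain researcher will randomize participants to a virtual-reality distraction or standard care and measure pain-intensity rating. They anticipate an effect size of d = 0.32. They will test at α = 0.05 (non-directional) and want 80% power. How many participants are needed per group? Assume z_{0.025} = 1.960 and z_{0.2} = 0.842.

n = 154 per group

For two independent groups with equal n: n = 2·((z_{α/2} + z_β) / d)².
z_{α/2} + z_β = 1.960 + 0.842 = 2.802.
n = 2 × (2.802 / 0.32)² = 2 × 8.756² = 2 × 76.67 = 153.3.
Round up to the next whole participant.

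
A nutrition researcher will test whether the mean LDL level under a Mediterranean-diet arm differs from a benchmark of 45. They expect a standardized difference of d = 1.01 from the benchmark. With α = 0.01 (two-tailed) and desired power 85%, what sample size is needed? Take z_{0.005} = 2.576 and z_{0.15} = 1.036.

n = 13

For a one-sample test: n = ((z_{α/2} + z_β) / d)².
z_{α/2} + z_β = 2.576 + 1.036 = 3.612.
n = (3.612 / 1.01)² = 3.576² = 12.79.
Round up.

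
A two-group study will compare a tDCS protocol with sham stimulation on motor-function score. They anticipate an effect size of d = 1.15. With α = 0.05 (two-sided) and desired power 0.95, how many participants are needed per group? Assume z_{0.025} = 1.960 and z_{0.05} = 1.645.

n = 20 per group

For two independent groups with equal n: n = 2·((z_{α/2} + z_β) / d)².
z_{α/2} + z_β = 1.960 + 1.645 = 3.605.
n = 2 × (3.605 / 1.15)² = 2 × 3.135² = 2 × 9.83 = 19.7.
Round up to the next whole participant.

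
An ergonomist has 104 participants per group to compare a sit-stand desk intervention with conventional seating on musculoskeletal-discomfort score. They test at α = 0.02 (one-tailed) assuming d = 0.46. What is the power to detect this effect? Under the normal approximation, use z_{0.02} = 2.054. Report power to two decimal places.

power ≈ 0.90

For two equal groups, power = Φ(d·√(n/2) − z_{α}).
d·√(n/2) = 0.46 × √(104/2) = 0.46 × 7.211 = 3.317.
z_β = 3.317 − 2.054 = 1.263.
Power = Φ(1.263) = 0.897.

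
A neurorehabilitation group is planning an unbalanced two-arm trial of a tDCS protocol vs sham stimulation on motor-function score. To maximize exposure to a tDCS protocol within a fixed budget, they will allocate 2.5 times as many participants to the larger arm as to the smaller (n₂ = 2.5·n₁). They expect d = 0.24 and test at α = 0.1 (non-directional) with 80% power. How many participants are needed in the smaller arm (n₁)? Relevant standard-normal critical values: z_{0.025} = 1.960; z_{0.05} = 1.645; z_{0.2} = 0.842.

n₁ = 151

With allocation ratio k = n₂/n₁ = 2.5, Var(x̄₁−x̄₂) = σ²(1/n₁ + 1/(k·n₁)) = σ²·(k+1)/(k·n₁).
So n₁ = (1 + 1/k)·((z_{α/2} + z_β)/d)² = 1.400 × (2.487/0.24)².
n₁ = 1.400 × 107.38 = 150.3.
Round up: n₁ = 151, giving n₂ = ⌈2.5 × 151⌉ = ⌈377.5⌉ = 378.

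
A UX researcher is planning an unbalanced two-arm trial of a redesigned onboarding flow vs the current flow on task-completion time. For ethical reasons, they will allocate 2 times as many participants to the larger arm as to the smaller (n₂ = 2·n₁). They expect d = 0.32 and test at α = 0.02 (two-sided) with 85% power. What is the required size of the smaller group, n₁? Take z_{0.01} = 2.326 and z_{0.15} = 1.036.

n₁ = 166

With allocation ratio k = n₂/n₁ = 2, Var(x̄₁−x̄₂) = σ²(1/n₁ + 1/(k·n₁)) = σ²·(k+1)/(k·n₁).
So n₁ = (1 + 1/k)·((z_{α/2} + z_β)/d)² = 1.500 × (3.362/0.32)².
n₁ = 1.500 × 110.38 = 165.6.
Round up: n₁ = 166, giving n₂ = 2 × 166 = 332.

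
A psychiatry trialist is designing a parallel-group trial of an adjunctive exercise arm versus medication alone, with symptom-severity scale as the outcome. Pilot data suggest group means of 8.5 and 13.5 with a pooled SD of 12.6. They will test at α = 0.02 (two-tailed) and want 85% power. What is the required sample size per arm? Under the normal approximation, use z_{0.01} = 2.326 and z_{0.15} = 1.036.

Cohen's d = |M₁ − M₂| / SD_pooled = |8.5 − 13.5| / 12.6 = 5.0 / 12.6 = 0.397.
For two independent groups with equal n: n = 2·((z_{α/2} + z_β) / d)².
z_{α/2} + z_β = 2.326 + 1.036 = 3.362.
n = 2 × (3.362 / 0.397)² = 2 × 8.469² = 2 × 71.72 = 143.4.
Round up to the next whole participant.

n = 144 per group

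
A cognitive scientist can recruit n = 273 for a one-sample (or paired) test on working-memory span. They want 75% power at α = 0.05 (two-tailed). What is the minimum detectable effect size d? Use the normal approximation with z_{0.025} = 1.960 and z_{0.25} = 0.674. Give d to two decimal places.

For a single sample (or paired design) of n = 273: d_min = (z_{α/2} + z_β)/√n.
z-sum = 1.960 + 0.674 = 2.634.
d_min = 2.634 / √273 = 2.634 / 16.523 = 0.159.

d_min ≈ 0.16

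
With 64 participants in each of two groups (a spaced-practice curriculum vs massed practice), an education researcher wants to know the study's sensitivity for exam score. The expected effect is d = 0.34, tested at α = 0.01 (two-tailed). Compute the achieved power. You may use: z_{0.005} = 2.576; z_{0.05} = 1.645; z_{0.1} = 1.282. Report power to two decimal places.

power ≈ 0.26

For two equal groups, power = Φ(d·√(n/2) − z_{α/2}).
d·√(n/2) = 0.34 × √(64/2) = 0.34 × 5.657 = 1.923.
z_β = 1.923 − 2.576 = -0.653.
Power = Φ(-0.653) = 0.257.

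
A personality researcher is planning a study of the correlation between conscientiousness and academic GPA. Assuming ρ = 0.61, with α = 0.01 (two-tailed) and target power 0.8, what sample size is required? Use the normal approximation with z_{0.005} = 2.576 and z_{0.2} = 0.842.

n = 27

Fisher's z: C = ½·ln((1+r)/(1−r)) = ½·ln(4.1282) = 0.7089.
n = ((z_{α/2} + z_β)/C)² + 3.
(2.576 + 0.842) / 0.7089 = 3.418 / 0.7089 = 4.822.
n = 4.822² + 3 = 23.25 + 3 = 26.2.
Round up.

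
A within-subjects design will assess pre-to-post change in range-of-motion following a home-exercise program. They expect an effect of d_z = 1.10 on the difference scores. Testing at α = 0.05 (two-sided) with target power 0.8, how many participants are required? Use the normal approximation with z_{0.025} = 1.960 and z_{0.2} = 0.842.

n = 7 pairs

For a paired (one-sample on differences) test: n = ((z_{α/2} + z_β) / d)².
z_{α/2} + z_β = 1.960 + 0.842 = 2.802.
n = (2.802 / 1.10)² = 2.547² = 6.49.
Round up.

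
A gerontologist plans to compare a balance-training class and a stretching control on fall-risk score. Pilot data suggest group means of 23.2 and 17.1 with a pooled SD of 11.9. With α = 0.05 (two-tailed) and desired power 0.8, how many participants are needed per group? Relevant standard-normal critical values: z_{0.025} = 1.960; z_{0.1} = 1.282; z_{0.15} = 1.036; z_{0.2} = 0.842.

Cohen's d = |M₁ − M₂| / SD_pooled = |23.2 − 17.1| / 11.9 = 6.1 / 11.9 = 0.513.
For two independent groups with equal n: n = 2·((z_{α/2} + z_β) / d)².
z_{α/2} + z_β = 1.960 + 0.842 = 2.802.
n = 2 × (2.802 / 0.513)² = 2 × 5.462² = 2 × 29.83 = 59.7.
Round up to the next whole participant.

n = 60 per group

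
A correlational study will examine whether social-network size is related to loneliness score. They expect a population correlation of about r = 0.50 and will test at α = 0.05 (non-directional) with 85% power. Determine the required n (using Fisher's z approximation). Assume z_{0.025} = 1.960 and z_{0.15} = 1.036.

Fisher's z: C = ½·ln((1+r)/(1−r)) = ½·ln(3.0000) = 0.5493.
n = ((z_{α/2} + z_β)/C)² + 3.
(1.960 + 1.036) / 0.5493 = 2.996 / 0.5493 = 5.454.
n = 5.454² + 3 = 29.75 + 3 = 32.7.
Round up.

n = 33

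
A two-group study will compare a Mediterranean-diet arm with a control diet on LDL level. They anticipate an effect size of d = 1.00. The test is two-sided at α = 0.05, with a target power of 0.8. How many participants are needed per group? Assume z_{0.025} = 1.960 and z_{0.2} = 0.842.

n = 16 per group

For two independent groups with equal n: n = 2·((z_{α/2} + z_β) / d)².
z_{α/2} + z_β = 1.960 + 0.842 = 2.802.
n = 2 × (2.802 / 1.00)² = 2 × 2.802² = 2 × 7.85 = 15.7.
Round up to the next whole participant.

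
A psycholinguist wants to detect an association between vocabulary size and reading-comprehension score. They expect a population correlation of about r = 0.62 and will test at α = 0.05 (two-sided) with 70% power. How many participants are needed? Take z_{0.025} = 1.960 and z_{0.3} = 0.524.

n = 15

Fisher's z: C = ½·ln((1+r)/(1−r)) = ½·ln(4.2632) = 0.7250.
n = ((z_{α/2} + z_β)/C)² + 3.
(1.960 + 0.524) / 0.7250 = 2.484 / 0.7250 = 3.426.
n = 3.426² + 3 = 11.74 + 3 = 14.7.
Round up.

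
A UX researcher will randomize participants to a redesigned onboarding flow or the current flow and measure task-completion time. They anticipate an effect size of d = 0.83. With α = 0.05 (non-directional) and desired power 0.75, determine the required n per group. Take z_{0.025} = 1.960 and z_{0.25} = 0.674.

For two independent groups with equal n: n = 2·((z_{α/2} + z_β) / d)².
z_{α/2} + z_β = 1.960 + 0.674 = 2.634.
n = 2 × (2.634 / 0.83)² = 2 × 3.173² = 2 × 10.07 = 20.1.
Round up to the next whole participant.

n = 21 per group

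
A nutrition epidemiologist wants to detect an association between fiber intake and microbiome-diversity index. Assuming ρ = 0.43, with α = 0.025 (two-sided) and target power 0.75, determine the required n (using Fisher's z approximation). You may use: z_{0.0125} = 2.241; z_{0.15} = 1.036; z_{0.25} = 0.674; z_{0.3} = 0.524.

Fisher's z: C = ½·ln((1+r)/(1−r)) = ½·ln(2.5088) = 0.4599.
n = ((z_{α/2} + z_β)/C)² + 3.
(2.241 + 0.674) / 0.4599 = 2.915 / 0.4599 = 6.338.
n = 6.338² + 3 = 40.17 + 3 = 43.2.
Round up.

n = 44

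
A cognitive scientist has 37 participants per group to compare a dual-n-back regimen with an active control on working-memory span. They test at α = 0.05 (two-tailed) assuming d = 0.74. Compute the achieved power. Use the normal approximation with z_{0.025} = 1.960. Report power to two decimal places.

power ≈ 0.89

For two equal groups, power = Φ(d·√(n/2) − z_{α/2}).
d·√(n/2) = 0.74 × √(37/2) = 0.74 × 4.301 = 3.183.
z_β = 3.183 − 1.960 = 1.223.
Power = Φ(1.223) = 0.889.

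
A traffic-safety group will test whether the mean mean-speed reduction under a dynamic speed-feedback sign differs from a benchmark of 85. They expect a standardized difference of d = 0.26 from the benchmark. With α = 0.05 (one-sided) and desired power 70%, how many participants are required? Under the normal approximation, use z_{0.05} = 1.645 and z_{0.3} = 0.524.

For a one-sample test: n = ((z_{α} + z_β) / d)².
z_{α} + z_β = 1.645 + 0.524 = 2.169.
n = (2.169 / 0.26)² = 8.342² = 69.59.
Round up.

n = 70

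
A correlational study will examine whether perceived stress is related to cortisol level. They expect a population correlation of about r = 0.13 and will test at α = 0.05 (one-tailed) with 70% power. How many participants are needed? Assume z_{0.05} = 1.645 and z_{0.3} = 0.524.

Fisher's z: C = ½·ln((1+r)/(1−r)) = ½·ln(1.2989) = 0.1307.
n = ((z_{α} + z_β)/C)² + 3.
(1.645 + 0.524) / 0.1307 = 2.169 / 0.1307 = 16.595.
n = 16.595² + 3 = 275.40 + 3 = 278.4.
Round up.

n = 279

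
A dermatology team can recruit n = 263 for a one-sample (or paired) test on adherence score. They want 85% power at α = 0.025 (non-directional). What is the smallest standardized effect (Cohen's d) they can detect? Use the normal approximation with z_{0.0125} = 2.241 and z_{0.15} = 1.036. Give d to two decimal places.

For a single sample (or paired design) of n = 263: d_min = (z_{α/2} + z_β)/√n.
z-sum = 2.241 + 1.036 = 3.277.
d_min = 3.277 / √263 = 3.277 / 16.217 = 0.202.

d_min ≈ 0.20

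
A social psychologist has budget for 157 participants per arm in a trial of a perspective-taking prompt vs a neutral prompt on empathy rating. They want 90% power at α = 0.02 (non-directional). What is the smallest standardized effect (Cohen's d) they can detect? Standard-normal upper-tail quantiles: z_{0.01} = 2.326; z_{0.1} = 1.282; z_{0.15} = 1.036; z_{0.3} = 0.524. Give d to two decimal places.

d_min ≈ 0.41

For two independent groups of n = 157 each: d_min = (z_{α/2} + z_β)·√(2/n).
z-sum = 2.326 + 1.282 = 3.608.
d_min = 3.608 × √(2/157) = 3.608 × 0.1129 = 0.407.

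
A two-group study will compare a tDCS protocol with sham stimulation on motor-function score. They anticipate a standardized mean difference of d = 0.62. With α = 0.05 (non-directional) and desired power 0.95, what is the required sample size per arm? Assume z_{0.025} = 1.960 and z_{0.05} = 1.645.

n = 68 per group

For two independent groups with equal n: n = 2·((z_{α/2} + z_β) / d)².
z_{α/2} + z_β = 1.960 + 1.645 = 3.605.
n = 2 × (3.605 / 0.62)² = 2 × 5.815² = 2 × 33.81 = 67.6.
Round up to the next whole participant.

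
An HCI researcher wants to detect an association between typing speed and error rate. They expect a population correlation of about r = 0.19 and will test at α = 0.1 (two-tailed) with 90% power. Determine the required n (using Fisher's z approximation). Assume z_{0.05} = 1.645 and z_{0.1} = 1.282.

Fisher's z: C = ½·ln((1+r)/(1−r)) = ½·ln(1.4691) = 0.1923.
n = ((z_{α/2} + z_β)/C)² + 3.
(1.645 + 1.282) / 0.1923 = 2.927 / 0.1923 = 15.221.
n = 15.221² + 3 = 231.68 + 3 = 234.7.
Round up.

n = 235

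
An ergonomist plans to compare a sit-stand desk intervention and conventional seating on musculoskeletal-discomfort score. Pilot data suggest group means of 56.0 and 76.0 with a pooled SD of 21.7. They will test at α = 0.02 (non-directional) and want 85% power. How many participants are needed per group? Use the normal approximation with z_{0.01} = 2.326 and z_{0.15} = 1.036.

n = 27 per group

Cohen's d = |M₁ − M₂| / SD_pooled = |56.0 − 76.0| / 21.7 = 20.0 / 21.7 = 0.922.
For two independent groups with equal n: n = 2·((z_{α/2} + z_β) / d)².
z_{α/2} + z_β = 2.326 + 1.036 = 3.362.
n = 2 × (3.362 / 0.922)² = 2 × 3.646² = 2 × 13.30 = 26.6.
Round up to the next whole participant.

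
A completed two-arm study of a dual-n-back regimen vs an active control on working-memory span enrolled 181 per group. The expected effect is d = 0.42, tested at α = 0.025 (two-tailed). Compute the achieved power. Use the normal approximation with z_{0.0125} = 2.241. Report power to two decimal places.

For two equal groups, power = Φ(d·√(n/2) − z_{α/2}).
d·√(n/2) = 0.42 × √(181/2) = 0.42 × 9.513 = 3.996.
z_β = 3.996 − 2.241 = 1.755.
Power = Φ(1.755) = 0.960.

power ≈ 0.96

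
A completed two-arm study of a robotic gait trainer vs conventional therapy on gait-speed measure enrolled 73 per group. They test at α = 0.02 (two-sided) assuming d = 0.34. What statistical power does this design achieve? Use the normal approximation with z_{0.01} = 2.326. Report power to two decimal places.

power ≈ 0.39

For two equal groups, power = Φ(d·√(n/2) − z_{α/2}).
d·√(n/2) = 0.34 × √(73/2) = 0.34 × 6.042 = 2.054.
z_β = 2.054 − 2.326 = -0.272.
Power = Φ(-0.272) = 0.393.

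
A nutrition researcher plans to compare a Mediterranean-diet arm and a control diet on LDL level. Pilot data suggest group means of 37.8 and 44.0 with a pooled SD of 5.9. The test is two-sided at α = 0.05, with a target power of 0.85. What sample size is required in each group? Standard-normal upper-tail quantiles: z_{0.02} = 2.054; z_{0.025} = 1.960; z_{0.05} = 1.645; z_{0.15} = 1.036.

n = 17 per group

Cohen's d = |M₁ − M₂| / SD_pooled = |37.8 − 44.0| / 5.9 = 6.2 / 5.9 = 1.051.
For two independent groups with equal n: n = 2·((z_{α/2} + z_β) / d)².
z_{α/2} + z_β = 1.960 + 1.036 = 2.996.
n = 2 × (2.996 / 1.051)² = 2 × 2.851² = 2 × 8.13 = 16.3.
Round up to the next whole participant.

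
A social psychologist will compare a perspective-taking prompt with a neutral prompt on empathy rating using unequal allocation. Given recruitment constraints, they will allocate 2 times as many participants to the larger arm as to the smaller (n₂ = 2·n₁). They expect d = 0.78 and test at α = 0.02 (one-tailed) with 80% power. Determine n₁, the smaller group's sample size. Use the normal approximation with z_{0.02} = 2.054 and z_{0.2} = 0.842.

With allocation ratio k = n₂/n₁ = 2, Var(x̄₁−x̄₂) = σ²(1/n₁ + 1/(k·n₁)) = σ²·(k+1)/(k·n₁).
So n₁ = (1 + 1/k)·((z_{α} + z_β)/d)² = 1.500 × (2.896/0.78)².
n₁ = 1.500 × 13.79 = 20.7.
Round up: n₁ = 21, giving n₂ = 2 × 21 = 42.

n₁ = 21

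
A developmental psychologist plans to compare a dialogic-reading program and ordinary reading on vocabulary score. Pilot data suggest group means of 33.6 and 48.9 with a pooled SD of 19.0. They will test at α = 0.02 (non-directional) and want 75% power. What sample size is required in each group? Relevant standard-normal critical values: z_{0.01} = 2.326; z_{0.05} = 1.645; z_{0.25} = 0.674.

n = 28 per group

Cohen's d = |M₁ − M₂| / SD_pooled = |33.6 − 48.9| / 19.0 = 15.3 / 19.0 = 0.805.
For two independent groups with equal n: n = 2·((z_{α/2} + z_β) / d)².
z_{α/2} + z_β = 2.326 + 0.674 = 3.000.
n = 2 × (3.000 / 0.805)² = 2 × 3.727² = 2 × 13.89 = 27.8.
Round up to the next whole participant.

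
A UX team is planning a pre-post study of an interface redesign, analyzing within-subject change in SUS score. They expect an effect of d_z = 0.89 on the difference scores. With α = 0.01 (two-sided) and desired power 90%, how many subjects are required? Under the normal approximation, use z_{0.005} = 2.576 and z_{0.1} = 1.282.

n = 19 pairs

For a paired (one-sample on differences) test: n = ((z_{α/2} + z_β) / d)².
z_{α/2} + z_β = 2.576 + 1.282 = 3.858.
n = (3.858 / 0.89)² = 4.335² = 18.79.
Round up.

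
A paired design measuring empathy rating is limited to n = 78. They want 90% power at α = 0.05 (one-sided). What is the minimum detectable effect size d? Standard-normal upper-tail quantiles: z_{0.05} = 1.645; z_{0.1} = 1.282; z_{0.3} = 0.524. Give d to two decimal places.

For a single sample (or paired design) of n = 78: d_min = (z_{α} + z_β)/√n.
z-sum = 1.645 + 1.282 = 2.927.
d_min = 2.927 / √78 = 2.927 / 8.832 = 0.331.

d_min ≈ 0.33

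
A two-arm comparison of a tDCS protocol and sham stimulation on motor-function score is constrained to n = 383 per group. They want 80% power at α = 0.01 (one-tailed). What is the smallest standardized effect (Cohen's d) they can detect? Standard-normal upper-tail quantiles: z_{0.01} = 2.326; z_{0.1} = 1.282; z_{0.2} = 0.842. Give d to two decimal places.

d_min ≈ 0.23

For two independent groups of n = 383 each: d_min = (z_{α} + z_β)·√(2/n).
z-sum = 2.326 + 0.842 = 3.168.
d_min = 3.168 × √(2/383) = 3.168 × 0.0723 = 0.229.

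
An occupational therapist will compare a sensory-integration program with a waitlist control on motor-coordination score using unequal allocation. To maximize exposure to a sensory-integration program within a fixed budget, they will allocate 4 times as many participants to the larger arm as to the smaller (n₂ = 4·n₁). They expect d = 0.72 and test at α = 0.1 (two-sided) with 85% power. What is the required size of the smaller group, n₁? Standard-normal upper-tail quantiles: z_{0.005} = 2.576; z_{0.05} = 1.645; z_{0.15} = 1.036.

n₁ = 18

With allocation ratio k = n₂/n₁ = 4, Var(x̄₁−x̄₂) = σ²(1/n₁ + 1/(k·n₁)) = σ²·(k+1)/(k·n₁).
So n₁ = (1 + 1/k)·((z_{α/2} + z_β)/d)² = 1.250 × (2.681/0.72)².
n₁ = 1.250 × 13.87 = 17.3.
Round up: n₁ = 18, giving n₂ = 4 × 18 = 72.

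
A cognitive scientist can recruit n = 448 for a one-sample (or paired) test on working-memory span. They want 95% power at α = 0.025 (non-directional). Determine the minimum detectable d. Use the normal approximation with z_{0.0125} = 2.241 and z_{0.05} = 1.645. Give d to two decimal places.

d_min ≈ 0.18

For a single sample (or paired design) of n = 448: d_min = (z_{α/2} + z_β)/√n.
z-sum = 2.241 + 1.645 = 3.886.
d_min = 3.886 / √448 = 3.886 / 21.166 = 0.184.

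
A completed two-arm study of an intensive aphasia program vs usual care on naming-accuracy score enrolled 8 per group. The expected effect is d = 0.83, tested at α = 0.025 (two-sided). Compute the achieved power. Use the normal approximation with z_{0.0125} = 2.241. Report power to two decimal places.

power ≈ 0.28

For two equal groups, power = Φ(d·√(n/2) − z_{α/2}).
d·√(n/2) = 0.83 × √(8/2) = 0.83 × 2.000 = 1.660.
z_β = 1.660 − 2.241 = -0.581.
Power = Φ(-0.581) = 0.281.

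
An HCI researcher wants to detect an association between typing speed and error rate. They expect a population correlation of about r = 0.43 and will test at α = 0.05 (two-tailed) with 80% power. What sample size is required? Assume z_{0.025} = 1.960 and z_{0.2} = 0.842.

n = 41

Fisher's z: C = ½·ln((1+r)/(1−r)) = ½·ln(2.5088) = 0.4599.
n = ((z_{α/2} + z_β)/C)² + 3.
(1.960 + 0.842) / 0.4599 = 2.802 / 0.4599 = 6.093.
n = 6.093² + 3 = 37.12 + 3 = 40.1.
Round up.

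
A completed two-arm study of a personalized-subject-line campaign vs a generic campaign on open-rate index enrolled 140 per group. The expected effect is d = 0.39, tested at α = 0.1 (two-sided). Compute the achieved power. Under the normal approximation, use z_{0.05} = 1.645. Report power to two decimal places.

power ≈ 0.95

For two equal groups, power = Φ(d·√(n/2) − z_{α/2}).
d·√(n/2) = 0.39 × √(140/2) = 0.39 × 8.367 = 3.263.
z_β = 3.263 − 1.645 = 1.618.
Power = Φ(1.618) = 0.947.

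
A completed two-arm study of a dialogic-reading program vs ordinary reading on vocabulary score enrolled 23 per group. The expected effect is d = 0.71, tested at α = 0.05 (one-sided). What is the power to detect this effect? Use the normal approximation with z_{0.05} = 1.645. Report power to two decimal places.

power ≈ 0.78

For two equal groups, power = Φ(d·√(n/2) − z_{α}).
d·√(n/2) = 0.71 × √(23/2) = 0.71 × 3.391 = 2.408.
z_β = 2.408 − 1.645 = 0.763.
Power = Φ(0.763) = 0.777.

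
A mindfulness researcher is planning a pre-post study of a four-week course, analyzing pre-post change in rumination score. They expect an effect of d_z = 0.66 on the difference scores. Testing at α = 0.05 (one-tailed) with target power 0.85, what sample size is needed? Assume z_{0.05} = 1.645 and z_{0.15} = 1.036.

n = 17 pairs

For a paired (one-sample on differences) test: n = ((z_{α} + z_β) / d)².
z_{α} + z_β = 1.645 + 1.036 = 2.681.
n = (2.681 / 0.66)² = 4.062² = 16.50.
Round up.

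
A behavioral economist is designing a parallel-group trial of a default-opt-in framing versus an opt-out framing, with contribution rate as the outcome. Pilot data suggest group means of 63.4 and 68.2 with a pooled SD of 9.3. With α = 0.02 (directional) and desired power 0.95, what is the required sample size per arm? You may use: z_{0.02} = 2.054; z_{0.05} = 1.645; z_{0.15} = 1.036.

Cohen's d = |M₁ − M₂| / SD_pooled = |63.4 − 68.2| / 9.3 = 4.8 / 9.3 = 0.516.
For two independent groups with equal n: n = 2·((z_{α} + z_β) / d)².
z_{α} + z_β = 2.054 + 1.645 = 3.699.
n = 2 × (3.699 / 0.516)² = 2 × 7.169² = 2 × 51.39 = 102.8.
Round up to the next whole participant.

n = 103 per group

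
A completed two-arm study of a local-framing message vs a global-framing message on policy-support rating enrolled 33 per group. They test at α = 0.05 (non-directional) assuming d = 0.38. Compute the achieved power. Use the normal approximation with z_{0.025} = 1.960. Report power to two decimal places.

For two equal groups, power = Φ(d·√(n/2) − z_{α/2}).
d·√(n/2) = 0.38 × √(33/2) = 0.38 × 4.062 = 1.544.
z_β = 1.544 − 1.960 = -0.416.
Power = Φ(-0.416) = 0.339.

power ≈ 0.34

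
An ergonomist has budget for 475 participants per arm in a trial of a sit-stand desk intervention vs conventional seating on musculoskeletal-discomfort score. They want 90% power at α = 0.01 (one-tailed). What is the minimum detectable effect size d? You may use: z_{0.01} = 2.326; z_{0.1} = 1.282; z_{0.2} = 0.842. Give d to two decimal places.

For two independent groups of n = 475 each: d_min = (z_{α} + z_β)·√(2/n).
z-sum = 2.326 + 1.282 = 3.608.
d_min = 3.608 × √(2/475) = 3.608 × 0.0649 = 0.234.

d_min ≈ 0.23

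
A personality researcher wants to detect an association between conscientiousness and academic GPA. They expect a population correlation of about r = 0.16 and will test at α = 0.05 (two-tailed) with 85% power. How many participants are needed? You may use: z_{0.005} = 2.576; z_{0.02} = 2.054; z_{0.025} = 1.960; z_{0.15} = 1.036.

Fisher's z: C = ½·ln((1+r)/(1−r)) = ½·ln(1.3810) = 0.1614.
n = ((z_{α/2} + z_β)/C)² + 3.
(1.960 + 1.036) / 0.1614 = 2.996 / 0.1614 = 18.563.
n = 18.563² + 3 = 344.57 + 3 = 347.6.
Round up.

n = 348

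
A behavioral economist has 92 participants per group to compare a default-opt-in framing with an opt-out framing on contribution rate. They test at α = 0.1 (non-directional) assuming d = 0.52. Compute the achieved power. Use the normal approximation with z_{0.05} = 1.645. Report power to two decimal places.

power ≈ 0.97

For two equal groups, power = Φ(d·√(n/2) − z_{α/2}).
d·√(n/2) = 0.52 × √(92/2) = 0.52 × 6.782 = 3.527.
z_β = 3.527 − 1.645 = 1.882.
Power = Φ(1.882) = 0.970.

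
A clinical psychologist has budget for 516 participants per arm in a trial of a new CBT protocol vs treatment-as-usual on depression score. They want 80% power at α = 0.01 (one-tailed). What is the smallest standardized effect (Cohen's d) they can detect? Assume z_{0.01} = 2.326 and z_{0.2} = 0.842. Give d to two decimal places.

For two independent groups of n = 516 each: d_min = (z_{α} + z_β)·√(2/n).
z-sum = 2.326 + 0.842 = 3.168.
d_min = 3.168 × √(2/516) = 3.168 × 0.0623 = 0.197.

d_min ≈ 0.20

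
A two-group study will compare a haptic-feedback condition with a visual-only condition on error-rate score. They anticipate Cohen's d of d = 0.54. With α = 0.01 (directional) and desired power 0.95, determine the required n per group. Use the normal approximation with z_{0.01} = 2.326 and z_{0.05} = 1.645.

For two independent groups with equal n: n = 2·((z_{α} + z_β) / d)².
z_{α} + z_β = 2.326 + 1.645 = 3.971.
n = 2 × (3.971 / 0.54)² = 2 × 7.354² = 2 × 54.08 = 108.2.
Round up to the next whole participant.

n = 109 per group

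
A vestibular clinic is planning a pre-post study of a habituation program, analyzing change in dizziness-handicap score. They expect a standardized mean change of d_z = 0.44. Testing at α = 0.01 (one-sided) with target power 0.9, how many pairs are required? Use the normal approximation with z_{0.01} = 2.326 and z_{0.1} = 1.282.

For a paired (one-sample on differences) test: n = ((z_{α} + z_β) / d)².
z_{α} + z_β = 2.326 + 1.282 = 3.608.
n = (3.608 / 0.44)² = 8.200² = 67.24.
Round up.

n = 68 pairs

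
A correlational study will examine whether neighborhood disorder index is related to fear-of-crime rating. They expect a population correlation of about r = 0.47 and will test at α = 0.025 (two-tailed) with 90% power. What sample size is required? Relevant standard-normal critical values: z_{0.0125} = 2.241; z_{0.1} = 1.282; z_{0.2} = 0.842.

Fisher's z: C = ½·ln((1+r)/(1−r)) = ½·ln(2.7736) = 0.5101.
n = ((z_{α/2} + z_β)/C)² + 3.
(2.241 + 1.282) / 0.5101 = 3.523 / 0.5101 = 6.906.
n = 6.906² + 3 = 47.70 + 3 = 50.7.
Round up.

n = 51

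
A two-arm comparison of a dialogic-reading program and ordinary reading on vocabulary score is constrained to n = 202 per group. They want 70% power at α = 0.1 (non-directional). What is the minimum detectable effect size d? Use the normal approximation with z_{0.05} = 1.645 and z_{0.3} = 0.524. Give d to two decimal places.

d_min ≈ 0.22

For two independent groups of n = 202 each: d_min = (z_{α/2} + z_β)·√(2/n).
z-sum = 1.645 + 0.524 = 2.169.
d_min = 2.169 × √(2/202) = 2.169 × 0.0995 = 0.216.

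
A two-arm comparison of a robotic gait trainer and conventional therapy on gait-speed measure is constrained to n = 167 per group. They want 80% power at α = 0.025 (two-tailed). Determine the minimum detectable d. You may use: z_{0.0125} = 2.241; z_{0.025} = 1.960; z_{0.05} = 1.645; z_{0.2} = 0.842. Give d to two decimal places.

For two independent groups of n = 167 each: d_min = (z_{α/2} + z_β)·√(2/n).
z-sum = 2.241 + 0.842 = 3.083.
d_min = 3.083 × √(2/167) = 3.083 × 0.1094 = 0.337.

d_min ≈ 0.34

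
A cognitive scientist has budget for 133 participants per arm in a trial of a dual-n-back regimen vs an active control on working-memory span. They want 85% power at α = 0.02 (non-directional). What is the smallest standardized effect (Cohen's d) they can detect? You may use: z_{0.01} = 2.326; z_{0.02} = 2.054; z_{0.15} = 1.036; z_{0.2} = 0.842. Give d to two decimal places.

For two independent groups of n = 133 each: d_min = (z_{α/2} + z_β)·√(2/n).
z-sum = 2.326 + 1.036 = 3.362.
d_min = 3.362 × √(2/133) = 3.362 × 0.1226 = 0.412.

d_min ≈ 0.41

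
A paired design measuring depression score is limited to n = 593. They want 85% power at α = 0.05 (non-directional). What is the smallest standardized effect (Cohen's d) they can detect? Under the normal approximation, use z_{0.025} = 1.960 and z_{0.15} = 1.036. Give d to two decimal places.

For a single sample (or paired design) of n = 593: d_min = (z_{α/2} + z_β)/√n.
z-sum = 1.960 + 1.036 = 2.996.
d_min = 2.996 / √593 = 2.996 / 24.352 = 0.123.

d_min ≈ 0.12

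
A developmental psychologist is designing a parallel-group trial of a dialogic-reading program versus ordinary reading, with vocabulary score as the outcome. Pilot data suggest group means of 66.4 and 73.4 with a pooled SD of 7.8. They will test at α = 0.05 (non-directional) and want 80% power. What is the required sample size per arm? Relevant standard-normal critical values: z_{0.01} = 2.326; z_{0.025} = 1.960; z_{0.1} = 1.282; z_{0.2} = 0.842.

Cohen's d = |M₁ − M₂| / SD_pooled = |66.4 − 73.4| / 7.8 = 7.0 / 7.8 = 0.897.
For two independent groups with equal n: n = 2·((z_{α/2} + z_β) / d)².
z_{α/2} + z_β = 1.960 + 0.842 = 2.802.
n = 2 × (2.802 / 0.897)² = 2 × 3.124² = 2 × 9.76 = 19.5.
Round up to the next whole participant.

n = 20 per group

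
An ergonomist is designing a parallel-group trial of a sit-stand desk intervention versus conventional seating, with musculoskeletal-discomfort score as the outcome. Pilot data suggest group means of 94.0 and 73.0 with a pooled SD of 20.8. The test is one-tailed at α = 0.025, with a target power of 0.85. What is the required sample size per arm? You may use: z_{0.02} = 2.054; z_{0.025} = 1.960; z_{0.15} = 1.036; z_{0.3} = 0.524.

Cohen's d = |M₁ − M₂| / SD_pooled = |94.0 − 73.0| / 20.8 = 21.0 / 20.8 = 1.010.
For two independent groups with equal n: n = 2·((z_{α} + z_β) / d)².
z_{α} + z_β = 1.960 + 1.036 = 2.996.
n = 2 × (2.996 / 1.010)² = 2 × 2.966² = 2 × 8.80 = 17.6.
Round up to the next whole participant.

n = 18 per group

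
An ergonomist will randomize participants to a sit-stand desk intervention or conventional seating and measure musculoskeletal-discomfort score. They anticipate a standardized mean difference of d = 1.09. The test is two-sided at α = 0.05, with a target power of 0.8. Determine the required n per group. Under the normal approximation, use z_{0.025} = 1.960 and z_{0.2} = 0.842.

For two independent groups with equal n: n = 2·((z_{α/2} + z_β) / d)².
z_{α/2} + z_β = 1.960 + 0.842 = 2.802.
n = 2 × (2.802 / 1.09)² = 2 × 2.571² = 2 × 6.61 = 13.2.
Round up to the next whole participant.

n = 14 per group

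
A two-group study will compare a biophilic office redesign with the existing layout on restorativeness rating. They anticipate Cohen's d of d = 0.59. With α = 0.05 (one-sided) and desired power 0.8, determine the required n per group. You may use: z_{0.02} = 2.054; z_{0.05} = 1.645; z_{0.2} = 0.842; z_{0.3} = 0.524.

For two independent groups with equal n: n = 2·((z_{α} + z_β) / d)².
z_{α} + z_β = 1.645 + 0.842 = 2.487.
n = 2 × (2.487 / 0.59)² = 2 × 4.215² = 2 × 17.77 = 35.5.
Round up to the next whole participant.

n = 36 per group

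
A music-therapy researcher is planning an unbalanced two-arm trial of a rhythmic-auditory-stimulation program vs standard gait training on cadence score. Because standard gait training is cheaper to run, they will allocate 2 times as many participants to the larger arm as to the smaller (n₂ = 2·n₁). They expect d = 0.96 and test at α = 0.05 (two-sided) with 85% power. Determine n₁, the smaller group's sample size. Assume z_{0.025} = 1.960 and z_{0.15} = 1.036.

With allocation ratio k = n₂/n₁ = 2, Var(x̄₁−x̄₂) = σ²(1/n₁ + 1/(k·n₁)) = σ²·(k+1)/(k·n₁).
So n₁ = (1 + 1/k)·((z_{α/2} + z_β)/d)² = 1.500 × (2.996/0.96)².
n₁ = 1.500 × 9.74 = 14.6.
Round up: n₁ = 15, giving n₂ = 2 × 15 = 30.

n₁ = 15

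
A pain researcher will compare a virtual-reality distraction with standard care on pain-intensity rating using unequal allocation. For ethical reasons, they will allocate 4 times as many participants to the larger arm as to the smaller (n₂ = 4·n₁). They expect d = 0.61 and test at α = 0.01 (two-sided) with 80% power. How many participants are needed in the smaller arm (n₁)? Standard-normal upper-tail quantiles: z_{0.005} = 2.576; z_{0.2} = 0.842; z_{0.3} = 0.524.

With allocation ratio k = n₂/n₁ = 4, Var(x̄₁−x̄₂) = σ²(1/n₁ + 1/(k·n₁)) = σ²·(k+1)/(k·n₁).
So n₁ = (1 + 1/k)·((z_{α/2} + z_β)/d)² = 1.250 × (3.418/0.61)².
n₁ = 1.250 × 31.40 = 39.2.
Round up: n₁ = 40, giving n₂ = 4 × 40 = 160.

n₁ = 40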